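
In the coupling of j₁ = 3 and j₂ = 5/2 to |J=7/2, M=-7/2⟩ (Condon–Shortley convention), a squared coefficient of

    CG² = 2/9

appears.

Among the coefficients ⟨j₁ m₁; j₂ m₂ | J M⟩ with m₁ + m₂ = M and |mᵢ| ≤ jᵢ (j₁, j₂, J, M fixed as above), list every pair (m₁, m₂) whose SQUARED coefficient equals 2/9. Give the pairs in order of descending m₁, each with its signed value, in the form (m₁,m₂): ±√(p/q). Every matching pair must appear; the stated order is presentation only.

(-1,-5/2): +√(2/9)

Admissible pairs with m₁+m₂ = M = -7/2: (-3,-1/2), (-2,-3/2), (-1,-5/2)
  (m₁,m₂)=(-1,-5/2): CG² = 2/9, CG = +√(2/9)   ← matches the target
  (m₁,m₂)=(-2,-3/2): CG² = 4/9, CG = −√(4/9)
  (m₁,m₂)=(-3,-1/2): CG² = 1/3, CG = +√(1/3)
Pairs with CG² = 2/9: (-1,-5/2): +√(2/9)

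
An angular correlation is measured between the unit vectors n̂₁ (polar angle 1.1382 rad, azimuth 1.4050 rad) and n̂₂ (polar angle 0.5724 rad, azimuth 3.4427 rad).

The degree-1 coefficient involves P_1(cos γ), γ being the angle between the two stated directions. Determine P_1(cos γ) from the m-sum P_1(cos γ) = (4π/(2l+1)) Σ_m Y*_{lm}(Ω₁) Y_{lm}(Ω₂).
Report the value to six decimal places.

0.131055

Term-by-term m-sum for l=1 (normalisation 4π/3 = 4.188790):
  m=-1: Y*=(0.051767, 0.309366)  Y=(-0.178718, 0.055501)  product (-0.026422, -0.052416)
  m=+0: Y*=(0.204837, -0.000000)  Y=(0.410721, 0.000000)  product (0.084131, 0.000000)
  m=+1: Y*=(-0.051767, 0.309366)  Y=(0.178718, 0.055501)  product (-0.026422, 0.052416)
Accumulated sum (0.031287, 0.000000); after 4π/(2l+1) scaling, (0.131055, 0.000000) ⇒ P_1 = 0.131055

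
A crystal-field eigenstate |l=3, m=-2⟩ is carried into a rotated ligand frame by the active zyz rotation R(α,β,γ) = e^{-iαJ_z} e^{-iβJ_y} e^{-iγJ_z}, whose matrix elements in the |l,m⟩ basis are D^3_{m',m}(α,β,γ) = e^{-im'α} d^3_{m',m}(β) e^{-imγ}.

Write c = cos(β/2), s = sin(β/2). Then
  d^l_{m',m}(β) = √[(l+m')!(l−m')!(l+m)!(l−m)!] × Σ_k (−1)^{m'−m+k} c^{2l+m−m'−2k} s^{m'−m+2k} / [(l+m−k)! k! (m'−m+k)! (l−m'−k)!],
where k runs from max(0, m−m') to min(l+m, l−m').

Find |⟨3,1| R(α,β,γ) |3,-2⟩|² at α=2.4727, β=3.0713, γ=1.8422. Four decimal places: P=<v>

P=0.0122

Split into d^3_{1,-2}(β=3.0713) × two z-phases.
With c≡cos(β/2)=0.035139 and s≡sin(β/2)=0.999382, N=[24·2·1·120]^{1/2}=75.894664
k: max(0,(-2)−(1))=0 … min(3+(-2),3−(1))=1
  k=0: (−1)^3·75.8947/(12)·0.0351^3·0.9994^3 = -0.000274
  k=1: (−1)^4·75.8947/(24)·0.0351^1·0.9994^5 = +0.110777
d^3_{1,-2}(3.0713) = -0.000274 +0.110777 = +0.110503
|D^3_{1,-2}|² = |d^3_{1,-2}(β)|² = (+0.110503)² = 0.012211 (the z-rotation phases have unit modulus)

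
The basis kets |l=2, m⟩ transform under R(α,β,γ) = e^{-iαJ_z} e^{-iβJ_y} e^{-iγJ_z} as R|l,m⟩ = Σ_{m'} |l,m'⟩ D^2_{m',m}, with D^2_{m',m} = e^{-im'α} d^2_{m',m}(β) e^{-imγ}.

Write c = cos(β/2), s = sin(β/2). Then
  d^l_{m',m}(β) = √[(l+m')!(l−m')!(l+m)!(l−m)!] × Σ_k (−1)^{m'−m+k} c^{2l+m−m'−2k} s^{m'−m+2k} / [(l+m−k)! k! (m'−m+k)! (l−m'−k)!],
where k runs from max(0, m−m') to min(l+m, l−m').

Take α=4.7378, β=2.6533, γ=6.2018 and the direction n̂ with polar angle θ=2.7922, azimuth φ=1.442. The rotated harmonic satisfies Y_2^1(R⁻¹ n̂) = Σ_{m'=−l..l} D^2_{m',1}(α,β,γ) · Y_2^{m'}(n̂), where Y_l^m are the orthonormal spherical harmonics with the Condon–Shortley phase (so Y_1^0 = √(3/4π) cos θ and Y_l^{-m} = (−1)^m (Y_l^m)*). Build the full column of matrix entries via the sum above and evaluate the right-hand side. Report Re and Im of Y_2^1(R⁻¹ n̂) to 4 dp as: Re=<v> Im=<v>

Re=-0.3799 Im=-0.0583

Need the full column D^2_{m',1} for m'=−2..2 at α=4.7378, β=2.6533, γ=6.2018.
cos(β/2)=0.241728, sin(β/2)=0.970344
d^2_{-2,1}: single k=3 term ⇒ +0.441707;  D = -0.437852-0.058227i
d^2_{-1,1}: k∈[2..3] ⇒ +0.165054 -0.886549 = -0.721495;  D = -0.076907+0.717385i
d^2_{0,1}: k∈[1..2] ⇒ +0.033572 -0.540978 = -0.507406;  D = -0.505726-0.041250i
d^2_{1,1}: k∈[0..1] ⇒ +0.003414 -0.165054 = -0.161640;  D = +0.009043-0.161387i
d^2_{2,1}: single k=0 term ⇒ -0.027412;  D = +0.027399+0.000838i
Y_2^{m'}(θ=2.7922,φ=1.442) and Σ D·Y over m':
  (-0.4379-0.0582i)·(-0.0438-0.0115i)  (-0.0769+0.7174i)·(-0.0319+0.2464i)  (-0.5057-0.0412i)·(+0.5199+0.0000i)  (+0.0090-0.1614i)·(+0.0319+0.2464i)  (+0.0274+0.0008i)·(-0.0438+0.0115i)
Y_2^1(R⁻¹ n̂) = -0.379913-0.058339i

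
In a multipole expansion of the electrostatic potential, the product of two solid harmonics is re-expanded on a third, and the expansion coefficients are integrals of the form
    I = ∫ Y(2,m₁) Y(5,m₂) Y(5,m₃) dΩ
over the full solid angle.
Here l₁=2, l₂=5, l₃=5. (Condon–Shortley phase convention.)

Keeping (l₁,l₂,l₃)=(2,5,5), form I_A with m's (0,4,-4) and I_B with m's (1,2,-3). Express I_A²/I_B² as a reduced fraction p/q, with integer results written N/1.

9/25

l's match ⇒ only the (l;m) 3-j factors differ between A and B.
A: triangle coeff Δ(2,5,5) = 1/38610; Σ_t [1,2]: t=1:−1/40320 t=2:+1/20160 = 1/40320; (3j)²=6/715 [(2 5 5; 0 4 -4)], sign=-1
B: triangle coeff Δ(2,5,5) = 1/38610; Σ_t [0,1]: t=0:+1/10080 t=1:−1/2880 = -1/4032; (3j)²=10/429 [(2 5 5; 1 2 -3)], sign=-1
I_A²/I_B² = (6/715)/(10/429) = 9/25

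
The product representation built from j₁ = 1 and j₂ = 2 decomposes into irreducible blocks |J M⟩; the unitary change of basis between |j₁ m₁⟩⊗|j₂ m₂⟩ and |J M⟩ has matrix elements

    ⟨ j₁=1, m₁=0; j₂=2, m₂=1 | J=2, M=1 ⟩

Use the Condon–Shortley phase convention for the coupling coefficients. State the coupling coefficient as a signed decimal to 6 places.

−√(1/6) ≈ -0.408248

j₁+j₂−J=1  J+j₁−j₂=1  J−j₁+j₂=3  j₁+j₂+J+1=6
(j₁±m₁, j₂±m₂, J±M) = (1,1,3,1,3,1)
P² = 3/2
sum k=0..1:
  [0] +1/6 = 1/6
  [1] −1/2 = -1/2
S = -1/3
C² = P²·S² = 1/6 ; C = -0.408248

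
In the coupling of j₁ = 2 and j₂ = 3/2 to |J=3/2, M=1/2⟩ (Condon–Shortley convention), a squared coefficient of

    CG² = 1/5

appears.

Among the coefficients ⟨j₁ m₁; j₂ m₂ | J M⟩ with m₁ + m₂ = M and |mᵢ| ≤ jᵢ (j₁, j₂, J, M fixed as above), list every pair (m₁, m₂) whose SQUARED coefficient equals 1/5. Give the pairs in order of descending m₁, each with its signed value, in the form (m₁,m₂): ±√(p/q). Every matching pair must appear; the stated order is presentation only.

Admissible pairs with m₁+m₂ = M = 1/2: (-1,3/2), (0,1/2), (1,-1/2), (2,-3/2)
  (m₁,m₂)=(2,-3/2): CG² = 2/5, CG = +√(2/5)
  (m₁,m₂)=(1,-1/2): CG² = 0/1, CG = 0
  (m₁,m₂)=(0,1/2): CG² = 1/5, CG = −√(1/5)   ← matches the target
  (m₁,m₂)=(-1,3/2): CG² = 2/5, CG = +√(2/5)
Pairs with CG² = 1/5: (0,1/2): −√(1/5)

(0,1/2): −√(1/5)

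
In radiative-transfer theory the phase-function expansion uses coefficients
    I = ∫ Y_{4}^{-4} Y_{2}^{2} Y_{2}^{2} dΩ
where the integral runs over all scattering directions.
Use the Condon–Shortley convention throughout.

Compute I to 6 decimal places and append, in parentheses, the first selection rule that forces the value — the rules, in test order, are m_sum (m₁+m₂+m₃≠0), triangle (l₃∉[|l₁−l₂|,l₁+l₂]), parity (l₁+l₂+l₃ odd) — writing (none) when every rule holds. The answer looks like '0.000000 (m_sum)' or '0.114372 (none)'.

Rules hold: Σm=0, L=8 even, 2≤2≤6.
N = 9·5·5 = 225
Δ = 4!·4!·0!/9! = 1/630
Racah Σ t=2..2: t=2:+1/16 = 1/16
⇒ 3j(4 2 2; 0 0 0)² = 2/35, sgn +1
Racah Σ t=4..4: t=4:+1/576 = 1/576
⇒ 3j(4 2 2; -4 2 2)² = 1/9, sgn +1
4πI² = N·(3j₀)²·(3jₘ)² = 10/7
I = +1·√(1.42857/4π) = 0.33716777
No selection rule forces the value: the integral is nonzero (none).

0.337168 (none)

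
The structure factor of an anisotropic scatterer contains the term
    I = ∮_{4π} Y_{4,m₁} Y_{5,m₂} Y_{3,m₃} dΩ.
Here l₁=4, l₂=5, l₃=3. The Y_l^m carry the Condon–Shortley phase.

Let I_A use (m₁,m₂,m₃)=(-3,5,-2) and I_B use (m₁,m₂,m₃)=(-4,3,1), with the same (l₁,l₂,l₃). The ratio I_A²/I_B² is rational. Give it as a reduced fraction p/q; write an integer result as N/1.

Shared (l₁,l₂,l₃)=(4,5,3): N and (l;000)² cancel in I_A²/I_B².
A: Δ = 6!·2!·4!/13! = 1/180180; Racah Σ t=6..6: t=6:+1/17280 = 1/17280; ⇒ 3j(4 5 3; -3 5 -2)² = 35/858, sgn -1
B: Δ = 6!·2!·4!/13! = 1/180180; Racah Σ t=6..6: t=6:+1/5760 = 1/5760; ⇒ 3j(4 5 3; -4 3 1)² = 56/2145, sgn +1
I_A²/I_B² = (35/858)/(56/2145) = 25/16

25/16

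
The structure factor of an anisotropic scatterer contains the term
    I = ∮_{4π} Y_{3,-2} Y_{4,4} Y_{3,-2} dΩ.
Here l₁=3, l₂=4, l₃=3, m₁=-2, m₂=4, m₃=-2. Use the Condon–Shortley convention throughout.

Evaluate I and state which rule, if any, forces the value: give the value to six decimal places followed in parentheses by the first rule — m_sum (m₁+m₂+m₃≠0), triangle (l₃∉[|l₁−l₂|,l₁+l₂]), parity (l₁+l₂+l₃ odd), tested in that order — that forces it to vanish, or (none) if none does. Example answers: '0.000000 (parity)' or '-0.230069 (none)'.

0.214561 (none)

m-sum 0 ✓  L=10 even ✓  1≤3≤7 ✓
Π(2lᵢ+1) = 7×9×7 = 441
triangle coeff Δ(3,4,3) = 1/34650
Σ_t [1,3]: t=1:−1/72 t=2:+1/16 t=3:−1/72 = 5/144
(3j)²=2/77 [(3 4 3; 0 0 0)], sign=-1
Σ_t [4,4]: t=4:+1/576 = 1/576
(3j)²=5/99 [(3 4 3; -2 4 -2)], sign=-1
⇒ 4πI² = 70/121
I = (+1)√(70/121/(4π)) = 0.21456131
No selection rule forces the value: the integral is nonzero (none).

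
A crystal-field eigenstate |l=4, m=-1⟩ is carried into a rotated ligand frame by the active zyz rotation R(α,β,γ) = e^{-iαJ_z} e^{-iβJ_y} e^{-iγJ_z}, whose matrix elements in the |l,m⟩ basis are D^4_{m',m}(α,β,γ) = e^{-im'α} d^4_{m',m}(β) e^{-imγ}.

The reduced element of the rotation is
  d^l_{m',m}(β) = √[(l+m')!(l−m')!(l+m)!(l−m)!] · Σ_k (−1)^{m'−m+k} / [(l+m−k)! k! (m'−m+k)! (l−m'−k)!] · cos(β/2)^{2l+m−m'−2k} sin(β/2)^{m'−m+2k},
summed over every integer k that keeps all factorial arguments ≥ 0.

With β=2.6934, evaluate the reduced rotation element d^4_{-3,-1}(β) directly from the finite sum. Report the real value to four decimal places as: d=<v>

d=-0.0282

d^4_{-3,-1}(β=2.6934) via the finite sum:
c=cos(2.693400/2)=0.222225, s=sin(2.693400/2)=0.974995; N=√[1·5040·6·120]=1904.940944
Admissible k: 2..3 (factorial args all ≥0)
  k=2: (−1)^0·1904.9409/(240)·0.2222^6·0.9750^2 = +0.000909
  k=3: (−1)^1·1904.9409/(144)·0.2222^4·0.9750^4 = -0.029154
d^4_{-3,-1}(2.6934) = +0.000909 -0.029154 = -0.028246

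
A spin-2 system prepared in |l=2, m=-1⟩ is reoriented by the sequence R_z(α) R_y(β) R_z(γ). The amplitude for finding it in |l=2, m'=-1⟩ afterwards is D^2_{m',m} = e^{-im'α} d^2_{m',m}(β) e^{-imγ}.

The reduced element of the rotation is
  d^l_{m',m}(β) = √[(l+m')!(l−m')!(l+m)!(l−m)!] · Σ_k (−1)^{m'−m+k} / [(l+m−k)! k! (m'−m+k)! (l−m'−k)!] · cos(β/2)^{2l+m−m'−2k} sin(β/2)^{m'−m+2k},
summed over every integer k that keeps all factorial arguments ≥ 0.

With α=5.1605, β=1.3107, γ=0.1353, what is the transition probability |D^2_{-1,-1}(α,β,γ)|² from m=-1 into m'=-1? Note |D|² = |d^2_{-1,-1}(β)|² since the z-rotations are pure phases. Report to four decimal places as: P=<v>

P=0.0932

First d^2_{-1,-1}(β=1.3107), then the phase factors e^{-i(-1)α} and e^{-i(-1)γ}:
c=cos(1.310700/2)=0.792835, s=sin(1.310700/2)=0.609437; N=√[1·6·1·6]=6.000000
The bounds max(0,m−m')=0 and min(l+m,l−m')=1 give 2 terms
  k=0: (−1)^0·6.0000/(6)·0.7928^4·0.6094^0 = +0.395121
  k=1: (−1)^1·6.0000/(2)·0.7928^2·0.6094^2 = -0.700396
d^2_{-1,-1}(1.3107) = +0.395121 -0.700396 = -0.305275
|D^2_{-1,-1}|² = |d^2_{-1,-1}(β)|² = (-0.305275)² = 0.093193 (the z-rotation phases have unit modulus)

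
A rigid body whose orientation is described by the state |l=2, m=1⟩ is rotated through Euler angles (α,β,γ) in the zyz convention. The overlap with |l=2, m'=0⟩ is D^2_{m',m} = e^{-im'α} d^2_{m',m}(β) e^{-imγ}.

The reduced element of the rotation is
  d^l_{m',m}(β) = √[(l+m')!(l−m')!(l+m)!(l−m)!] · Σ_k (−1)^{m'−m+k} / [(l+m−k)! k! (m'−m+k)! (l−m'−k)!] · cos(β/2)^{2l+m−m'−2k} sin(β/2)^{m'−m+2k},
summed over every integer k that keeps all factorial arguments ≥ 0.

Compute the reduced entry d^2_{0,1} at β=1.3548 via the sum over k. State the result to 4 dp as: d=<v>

d=0.2564

d^2_{0,1}(β=1.3548) via the finite sum:
Half-angle: c=0.779205, s=0.626769. N=√(2·2·6·1)=4.898979
Admissible k: 1..2 (factorial args all ≥0)
  k=1: (−1)^0·4.8990/(2)·0.7792^3·0.6268^1 = +0.726337
  k=2: (−1)^1·4.8990/(2)·0.7792^1·0.6268^3 = -0.469949
d^2_{0,1}(1.3548) = +0.726337 -0.469949 = +0.256389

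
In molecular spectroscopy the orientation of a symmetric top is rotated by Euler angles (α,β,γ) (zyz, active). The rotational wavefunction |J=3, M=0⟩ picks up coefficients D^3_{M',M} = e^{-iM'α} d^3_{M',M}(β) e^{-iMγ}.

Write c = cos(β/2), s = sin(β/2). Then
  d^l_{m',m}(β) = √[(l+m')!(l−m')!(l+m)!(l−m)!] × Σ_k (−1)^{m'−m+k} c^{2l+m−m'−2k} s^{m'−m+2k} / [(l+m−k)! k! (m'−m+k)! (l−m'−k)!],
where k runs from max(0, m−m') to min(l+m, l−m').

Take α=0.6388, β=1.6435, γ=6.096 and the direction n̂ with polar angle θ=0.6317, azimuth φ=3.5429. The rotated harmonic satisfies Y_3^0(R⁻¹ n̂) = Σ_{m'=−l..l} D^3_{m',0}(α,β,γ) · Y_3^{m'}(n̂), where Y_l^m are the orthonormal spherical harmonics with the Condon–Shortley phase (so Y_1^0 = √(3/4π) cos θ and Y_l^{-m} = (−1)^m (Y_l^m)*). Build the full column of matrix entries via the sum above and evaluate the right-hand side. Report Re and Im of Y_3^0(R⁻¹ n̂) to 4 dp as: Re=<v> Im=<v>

Need the full column D^3_{m',0} for m'=−3..3 at α=0.6388, β=1.6435, γ=6.0960.
cos(β/2)=0.680941, sin(β/2)=0.732339
d^3_{-3,0}: single k=3 term ⇒ +0.554598;  D = -0.187878+0.521806i
d^3_{-2,0}: k∈[2..3] ⇒ +0.631570 -0.730511 = -0.098941;  D = -0.028595-0.094719i
d^3_{-1,0}: k∈[1..3] ⇒ +0.371406 -1.288770 +0.496889 = -0.420475;  D = -0.337562-0.250701i
d^3_{0,0}: k∈[0..3] ⇒ +0.099691 -1.037776 +1.200352 -0.154266 = +0.108001;  D = +0.108001+0.000000i
d^3_{1,0}: k∈[0..2] ⇒ -0.371406 +1.288770 -0.496889 = +0.420475;  D = +0.337562-0.250701i
d^3_{2,0}: k∈[0..1] ⇒ +0.631570 -0.730511 = -0.098941;  D = -0.028595+0.094719i
d^3_{3,0}: single k=0 term ⇒ -0.554598;  D = +0.187878+0.521806i
Y_3^{m'}(θ=0.6317,φ=3.5429) and Σ D·Y over m':
  (-0.1879+0.5218i)·(-0.0308+0.0802i)  (-0.0286-0.0947i)·(+0.1998-0.2068i)  (-0.3376-0.2507i)·(-0.3964+0.1682i)  (+0.1080+0.0000i)·(+0.0772+0.0000i)  (+0.3376-0.2507i)·(+0.3964+0.1682i)  (-0.0286+0.0947i)·(+0.1998+0.2068i)  (+0.1879+0.5218i)·(+0.0308+0.0802i)
Y_3^0(R⁻¹ n̂) = +0.237586+0.000000i

Re=0.2376 Im=0.0000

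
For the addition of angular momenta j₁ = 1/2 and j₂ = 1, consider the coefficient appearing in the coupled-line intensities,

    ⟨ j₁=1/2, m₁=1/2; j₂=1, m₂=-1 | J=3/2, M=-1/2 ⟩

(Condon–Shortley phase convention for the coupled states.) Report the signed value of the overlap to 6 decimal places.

+√(1/3) = +0.577350

j₁+j₂−J=0  J+j₁−j₂=1  J−j₁+j₂=2  j₁+j₂+J+1=4
(j₁±m₁, j₂±m₂, J±M) = (1,0,0,2,1,2)
P² = 4/3
sum k=0..0:
  [0] +1/2 = 1/2
S = 1/2
C² = P²·S² = 1/3 ; C = +0.577350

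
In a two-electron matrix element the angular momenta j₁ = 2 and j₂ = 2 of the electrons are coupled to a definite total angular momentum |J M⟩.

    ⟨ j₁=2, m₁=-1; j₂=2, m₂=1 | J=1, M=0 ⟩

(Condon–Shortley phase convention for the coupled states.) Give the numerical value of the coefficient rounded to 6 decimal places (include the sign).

√[3·3!1!1!/6! · 1!3!3!1!1!1!] = √(9/10)
  +(−1)^2/∏(2,1,1,1,0,0)! = 1/2  (running 1/2)
  +(−1)^3/∏(3,0,0,0,1,1)! = -1/6  (running 1/3)
⟨..|..⟩ = √(9/10)·(1/3) = +0.316228

+0.316228  (= +√(1/10))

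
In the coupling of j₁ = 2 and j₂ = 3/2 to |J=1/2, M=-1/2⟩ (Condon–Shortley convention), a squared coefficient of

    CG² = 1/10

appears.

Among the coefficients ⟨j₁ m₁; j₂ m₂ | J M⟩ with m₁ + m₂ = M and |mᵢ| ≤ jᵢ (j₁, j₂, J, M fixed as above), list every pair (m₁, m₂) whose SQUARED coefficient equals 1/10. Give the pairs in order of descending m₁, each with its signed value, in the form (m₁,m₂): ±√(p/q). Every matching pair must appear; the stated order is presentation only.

(1,-3/2): +√(1/10)

Admissible pairs with m₁+m₂ = M = -1/2: (-2,3/2), (-1,1/2), (0,-1/2), (1,-3/2)
  (m₁,m₂)=(1,-3/2): CG² = 1/10, CG = +√(1/10)   ← matches the target
  (m₁,m₂)=(0,-1/2): CG² = 1/5, CG = −√(1/5)
  (m₁,m₂)=(-1,1/2): CG² = 3/10, CG = +√(3/10)
  (m₁,m₂)=(-2,3/2): CG² = 2/5, CG = −√(2/5)
Pairs with CG² = 1/10: (1,-3/2): +√(1/10)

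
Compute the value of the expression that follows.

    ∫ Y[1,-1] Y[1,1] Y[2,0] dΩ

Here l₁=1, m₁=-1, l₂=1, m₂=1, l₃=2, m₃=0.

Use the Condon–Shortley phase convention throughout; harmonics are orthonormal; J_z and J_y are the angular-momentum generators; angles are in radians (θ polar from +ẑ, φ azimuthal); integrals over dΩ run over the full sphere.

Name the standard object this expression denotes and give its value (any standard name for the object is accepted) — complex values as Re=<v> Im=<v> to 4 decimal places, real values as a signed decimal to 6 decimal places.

This is a Gaunt coefficient — the integral of a triple product of spherical harmonics over the sphere.
Rules hold: Σm=0, L=4 even, 0≤2≤2.
N = 3·3·5 = 45
Δ = 0!·2!·2!/5! = 1/30
Racah Σ t=0..0: t=0:+1/1 = 1/1
⇒ 3j(1 1 2; 0 0 0)² = 2/15, sgn +1
Racah Σ t=0..0: t=0:+1/4 = 1/4
⇒ 3j(1 1 2; -1 1 0)² = 1/30, sgn +1
4πI² = N·(3j₀)²·(3jₘ)² = 1/5
I = +1·√(0.2/4π) = 0.12615663

Gaunt coefficient, +0.126157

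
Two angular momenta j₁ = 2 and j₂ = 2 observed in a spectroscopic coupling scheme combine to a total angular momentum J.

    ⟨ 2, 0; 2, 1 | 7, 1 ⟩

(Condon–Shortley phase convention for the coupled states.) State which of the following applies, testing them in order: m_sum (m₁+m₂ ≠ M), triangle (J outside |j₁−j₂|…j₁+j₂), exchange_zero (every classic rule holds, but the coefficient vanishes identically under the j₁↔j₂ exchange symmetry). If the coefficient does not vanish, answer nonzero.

m-sum: m₁+m₂ = 0+1 = 1, M = 1  ✓
triangle: need |j₁−j₂| ≤ J ≤ j₁+j₂, i.e. J ∈ [0, 4]; J = 7 is outside ✗ ⇒ coefficient is 0

triangle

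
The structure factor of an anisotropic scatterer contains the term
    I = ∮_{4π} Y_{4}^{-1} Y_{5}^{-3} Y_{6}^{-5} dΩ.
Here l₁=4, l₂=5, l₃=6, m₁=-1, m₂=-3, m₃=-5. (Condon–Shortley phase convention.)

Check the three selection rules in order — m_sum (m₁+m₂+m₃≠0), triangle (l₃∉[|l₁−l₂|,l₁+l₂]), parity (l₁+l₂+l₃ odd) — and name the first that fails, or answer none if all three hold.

m_sum

Σmᵢ = -9  ✗
l₃∈[|l₁−l₂|,l₁+l₂]=[1,9], have l₃=6
Σlᵢ = 15 ⇒ odd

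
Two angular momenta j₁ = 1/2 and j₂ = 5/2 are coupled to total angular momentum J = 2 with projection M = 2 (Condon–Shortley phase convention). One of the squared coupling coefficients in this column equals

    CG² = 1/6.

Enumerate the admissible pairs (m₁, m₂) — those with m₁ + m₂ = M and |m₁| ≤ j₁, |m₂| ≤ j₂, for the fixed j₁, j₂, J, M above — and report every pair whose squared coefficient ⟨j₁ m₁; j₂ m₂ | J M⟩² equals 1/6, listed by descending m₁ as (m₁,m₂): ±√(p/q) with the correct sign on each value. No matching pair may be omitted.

(1/2,3/2): +√(1/6)

Admissible pairs with m₁+m₂ = M = 2: (-1/2,5/2), (1/2,3/2)
  (m₁,m₂)=(1/2,3/2): CG² = 1/6, CG = +√(1/6)   ← matches the target
  (m₁,m₂)=(-1/2,5/2): CG² = 5/6, CG = −√(5/6)
Pairs with CG² = 1/6: (1/2,3/2): +√(1/6)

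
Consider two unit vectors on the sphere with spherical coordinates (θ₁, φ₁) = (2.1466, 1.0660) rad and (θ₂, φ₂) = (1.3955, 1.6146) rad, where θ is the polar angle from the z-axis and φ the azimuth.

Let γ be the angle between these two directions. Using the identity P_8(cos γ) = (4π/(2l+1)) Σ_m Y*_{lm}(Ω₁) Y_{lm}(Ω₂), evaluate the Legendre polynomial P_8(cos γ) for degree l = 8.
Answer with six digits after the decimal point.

Expand P_8 via completeness: Σ_{m} conj(Y_{8,m}) at Ω₁ times Y_{8,m} at Ω₂ —
  term(m=-8) = -0.01829 + 0.05453j   from Y*(Ω₁)=-0.07880 + 0.09865j, Y(Ω₂)=0.42784 - 0.15638j
  term(m=-7) = 0.08102 - 0.06805j   from Y*(Ω₁)=-0.12525 - 0.30299j, Y(Ω₂)=0.09741 + 0.30767j
  term(m=-6) = 0.08335 - 0.01260j   from Y*(Ω₁)=0.44895 + 0.05086j, Y(Ω₂)=0.18016 - 0.04847j
  term(m=-5) = -0.08187 - 0.03448j   from Y*(Ω₁)=-0.15405 + 0.21688j, Y(Ω₂)=0.07255 + 0.32596j
  term(m=-4) = 0.00833 + 0.01158j   from Y*(Ω₁)=0.07221 + 0.15010j, Y(Ω₂)=0.08434 - 0.01493j
  term(m=-3) = -0.00879 - 0.11701j   from Y*(Ω₁)=-0.35876 - 0.02026j, Y(Ω₂)=0.04279 + 0.32373j
  term(m=-2) = 0.00024 - 0.00047j   from Y*(Ω₁)=0.00717 - 0.01141j, Y(Ω₂)=0.03880 - 0.00341j
  term(m=-1) = 0.09424 - 0.05760j   from Y*(Ω₁)=-0.16672 - 0.30174j, Y(Ω₂)=0.01403 + 0.32007j
  term(m=+0) = 0.00165 + 0.00000j   from Y*(Ω₁)=0.06603 + 0.00000j, Y(Ω₂)=0.02503 + 0.00000j
  term(m=+1) = 0.09424 + 0.05760j   from Y*(Ω₁)=0.16672 - 0.30174j, Y(Ω₂)=-0.01403 + 0.32007j
  term(m=+2) = 0.00024 + 0.00047j   from Y*(Ω₁)=0.00717 + 0.01141j, Y(Ω₂)=0.03880 + 0.00341j
  term(m=+3) = -0.00879 + 0.11701j   from Y*(Ω₁)=0.35876 - 0.02026j, Y(Ω₂)=-0.04279 + 0.32373j
  term(m=+4) = 0.00833 - 0.01158j   from Y*(Ω₁)=0.07221 - 0.15010j, Y(Ω₂)=0.08434 + 0.01493j
  term(m=+5) = -0.08187 + 0.03448j   from Y*(Ω₁)=0.15405 + 0.21688j, Y(Ω₂)=-0.07255 + 0.32596j
  term(m=+6) = 0.08335 + 0.01260j   from Y*(Ω₁)=0.44895 - 0.05086j, Y(Ω₂)=0.18016 + 0.04847j
  term(m=+7) = 0.08102 + 0.06805j   from Y*(Ω₁)=0.12525 - 0.30299j, Y(Ω₂)=-0.09741 + 0.30767j
  term(m=+8) = -0.01829 - 0.05453j   from Y*(Ω₁)=-0.07880 - 0.09865j, Y(Ω₂)=0.42784 + 0.15638j
Σ over m = 0.31810 - 0.00000j; ×(4π/17) → 0.23514 - 0.00000j. Real part: 0.235141

0.235141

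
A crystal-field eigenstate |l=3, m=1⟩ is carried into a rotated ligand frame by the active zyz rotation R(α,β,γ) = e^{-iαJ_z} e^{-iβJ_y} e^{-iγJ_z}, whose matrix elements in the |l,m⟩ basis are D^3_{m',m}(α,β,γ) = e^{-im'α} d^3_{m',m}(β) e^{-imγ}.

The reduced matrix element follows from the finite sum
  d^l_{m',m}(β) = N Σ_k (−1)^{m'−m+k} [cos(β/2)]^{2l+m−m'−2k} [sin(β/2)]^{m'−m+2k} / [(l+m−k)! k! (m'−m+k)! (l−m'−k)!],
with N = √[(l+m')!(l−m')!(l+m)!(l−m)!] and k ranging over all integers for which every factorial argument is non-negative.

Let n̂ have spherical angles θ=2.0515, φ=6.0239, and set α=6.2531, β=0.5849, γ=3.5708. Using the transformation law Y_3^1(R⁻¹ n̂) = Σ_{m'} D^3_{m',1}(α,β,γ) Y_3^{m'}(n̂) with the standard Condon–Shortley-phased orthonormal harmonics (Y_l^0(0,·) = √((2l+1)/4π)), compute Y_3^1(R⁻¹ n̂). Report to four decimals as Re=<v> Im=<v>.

Need the full column D^3_{m',1} for m'=−3..3 at α=6.2531, β=0.5849, γ=3.5708.
cos(β/2)=0.957540, sin(β/2)=0.288299
d^3_{-3,1}: single k=4 term ⇒ +0.024532;  D = -0.021296+0.012178i
d^3_{-2,1}: k∈[3..4] ⇒ +0.133055 -0.006031 = +0.127024;  D = -0.112115+0.059711i
d^3_{-1,1}: k∈[2..4] ⇒ +0.419243 -0.050673 +0.000574 = +0.369144;  D = -0.330889+0.163647i
d^3_{0,1}: k∈[1..3] ⇒ +0.803932 -0.218632 +0.006606 = +0.591907;  D = -0.538219+0.246322i
d^3_{1,1}: k∈[0..2] ⇒ +0.770802 -0.558991 +0.038005 = +0.249815;  D = -0.230181+0.097081i
d^3_{2,1}: k∈[0..1] ⇒ -0.733886 +0.133055 = -0.600831;  D = +0.560381-0.216730i
d^3_{3,1}: single k=0 term ⇒ +0.270620;  D = -0.255223+0.089981i
Y_3^{m'}(θ=2.0515,φ=6.0239) and Σ D·Y over m':
  (-0.0213+0.0122i)·(+0.2072+0.2041i)  (-0.1121+0.0597i)·(-0.3227-0.1841i)  (-0.3309+0.1636i)·(+0.0191+0.0051i)  (-0.5382+0.2463i)·(+0.3332+0.0000i)  (-0.2302+0.0971i)·(-0.0191+0.0051i)  (+0.5604-0.2167i)·(-0.3227+0.1841i)  (-0.2552+0.0900i)·(-0.2072+0.2041i)
Y_3^1(R⁻¹ n̂) = -0.248705+0.182444i

Re=-0.2487 Im=0.1824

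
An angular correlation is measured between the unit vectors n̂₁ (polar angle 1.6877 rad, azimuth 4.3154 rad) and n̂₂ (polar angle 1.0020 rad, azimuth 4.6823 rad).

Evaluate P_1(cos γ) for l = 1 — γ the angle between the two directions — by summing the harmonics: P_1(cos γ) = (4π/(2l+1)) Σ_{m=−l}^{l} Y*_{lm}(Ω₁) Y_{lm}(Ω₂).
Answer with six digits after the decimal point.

0.718282

Addition theorem: P_1(cos γ) = (4π/3) Σ_m Y*_{lm}(Ω₁) Y_{lm}(Ω₂), m = −1…1:
  m=-1: (-0.132671, -0.316450) × (-0.008757, 0.290964) = (0.093238, -0.035831)  (running Σ = (0.093238, -0.035831))
  m=0: (-0.056989, -0.000000) × (0.263170, 0.000000) = (-0.014998, -0.000000)  (running Σ = (0.078240, -0.035831))
  m=1: (0.132671, -0.316450) × (0.008757, 0.290964) = (0.093238, 0.035831)  (running Σ = (0.171477, 0.000000))
Accumulated sum (0.171477, 0.000000); after 4π/(2l+1) scaling, (0.718282, 0.000000) ⇒ P_1 = 0.718282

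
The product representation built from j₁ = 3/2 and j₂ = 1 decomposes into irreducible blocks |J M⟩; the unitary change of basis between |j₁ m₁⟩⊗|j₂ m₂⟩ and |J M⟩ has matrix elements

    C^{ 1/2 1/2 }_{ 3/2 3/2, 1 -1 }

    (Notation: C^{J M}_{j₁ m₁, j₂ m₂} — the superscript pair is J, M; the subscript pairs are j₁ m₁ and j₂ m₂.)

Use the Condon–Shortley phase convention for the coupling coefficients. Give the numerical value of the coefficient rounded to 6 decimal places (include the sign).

+0.707107  (= +√(1/2))

√[2·2!1!0!/4! · 3!0!0!2!1!0!] = √(2)
  +(−1)^0/∏(0,2,0,0,1,0)! = 1/2  (running 1/2)
⟨..|..⟩ = √(2)·(1/2) = +0.707107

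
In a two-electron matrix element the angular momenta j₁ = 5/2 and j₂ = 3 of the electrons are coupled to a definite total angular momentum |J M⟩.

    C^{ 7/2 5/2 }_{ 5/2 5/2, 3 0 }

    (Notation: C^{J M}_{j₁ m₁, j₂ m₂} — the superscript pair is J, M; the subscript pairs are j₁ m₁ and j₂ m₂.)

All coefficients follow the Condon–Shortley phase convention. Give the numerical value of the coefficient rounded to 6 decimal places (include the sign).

+0.617213

j₁+j₂−J=2  J+j₁−j₂=3  J−j₁+j₂=4  j₁+j₂+J+1=10
(j₁±m₁, j₂±m₂, J±M) = (5,0,3,3,6,1)
P² = 13824/7
sum k=0..0:
  [0] +1/72 = 1/72
S = 1/72
C² = P²·S² = 8/21 ; C = +0.617213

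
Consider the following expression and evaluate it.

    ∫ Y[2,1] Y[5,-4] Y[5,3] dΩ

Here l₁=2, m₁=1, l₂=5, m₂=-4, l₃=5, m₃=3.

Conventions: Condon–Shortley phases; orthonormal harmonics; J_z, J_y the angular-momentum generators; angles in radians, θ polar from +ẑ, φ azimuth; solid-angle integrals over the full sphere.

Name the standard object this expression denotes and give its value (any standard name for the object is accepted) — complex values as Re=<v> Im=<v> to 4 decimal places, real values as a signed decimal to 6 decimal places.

Gaunt coefficient, +0.196098

This is a Gaunt coefficient — the integral of a triple product of spherical harmonics over the sphere.
Checks pass: Σm=0; 12 even; l₃=5∈[3,7].
(2·2+1)(2·5+1)(2·5+1) = 605
Δ: 2! 2! 8! / 13! → 1/38610
sum: t=0:+1/2880 t=1:−1/576 t=2:+1/2880 = -1/960
3j²(2 5 5; 0 0 0) = Δ·Π!·Σ² = 10/429  (sign +1)
sum: t=0:+1/10080 t=1:−1/80640 = 1/11520
3j²(2 5 5; 1 -4 3) = Δ·Π!·Σ² = 49/1430  (sign +1)
combine: 4πI² = 605·10/429·49/1430 = 245/507
take √, sign +1: I = 0.19609844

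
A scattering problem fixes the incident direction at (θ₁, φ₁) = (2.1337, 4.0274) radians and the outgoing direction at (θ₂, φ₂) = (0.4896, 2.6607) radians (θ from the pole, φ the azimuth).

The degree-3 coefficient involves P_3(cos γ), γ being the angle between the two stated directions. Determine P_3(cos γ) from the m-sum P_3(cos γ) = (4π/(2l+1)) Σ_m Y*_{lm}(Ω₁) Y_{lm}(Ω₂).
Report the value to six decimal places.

Summing Y*_{l m}(θ₁,φ₁)·Y_{l m}(θ₂,φ₂) over m ∈ [−3, 3]; prefactor 4π/(2·3+1) = 1.795196:
  m=-3: Y*=0.22336 - 0.11747j  Y=-0.00554 - 0.04304j  product -0.00629 - 0.00896j
  m=-2: Y*=0.07781 - 0.38223j  Y=0.11411 + 0.16361j  product 0.07141 - 0.03088j
  m=-1: Y*=-0.07330 - 0.08972j  Y=-0.38998 - 0.20347j  product 0.01033 + 0.04990j
  m=+0: Y*=0.31387 + 0.00000j  Y=0.29450 + 0.00000j  product 0.09244 + 0.00000j
  m=+1: Y*=0.07330 - 0.08972j  Y=0.38998 - 0.20347j  product 0.01033 - 0.04990j
  m=+2: Y*=0.07781 + 0.38223j  Y=0.11411 - 0.16361j  product 0.07141 + 0.03088j
  m=+3: Y*=-0.22336 - 0.11747j  Y=0.00554 - 0.04304j  product -0.00629 + 0.00896j
Accumulated sum 0.24333 + 0.00000j; after 4π/(2l+1) scaling, 0.43683 + 0.00000j ⇒ P_3 = 0.436825

0.436825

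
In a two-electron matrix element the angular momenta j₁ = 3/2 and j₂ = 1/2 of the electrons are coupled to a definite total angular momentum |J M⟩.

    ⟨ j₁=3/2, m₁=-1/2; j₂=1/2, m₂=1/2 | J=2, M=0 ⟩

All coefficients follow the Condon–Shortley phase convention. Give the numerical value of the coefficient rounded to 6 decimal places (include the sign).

+0.707107  (= +√(1/2))

j₁+j₂−J=0  J+j₁−j₂=3  J−j₁+j₂=1  j₁+j₂+J+1=5
(j₁±m₁, j₂±m₂, J±M) = (1,2,1,0,2,2)
P² = 2
sum k=0..0:
  [0] +1/2 = 1/2
S = 1/2
C² = P²·S² = 1/2 ; C = +0.707107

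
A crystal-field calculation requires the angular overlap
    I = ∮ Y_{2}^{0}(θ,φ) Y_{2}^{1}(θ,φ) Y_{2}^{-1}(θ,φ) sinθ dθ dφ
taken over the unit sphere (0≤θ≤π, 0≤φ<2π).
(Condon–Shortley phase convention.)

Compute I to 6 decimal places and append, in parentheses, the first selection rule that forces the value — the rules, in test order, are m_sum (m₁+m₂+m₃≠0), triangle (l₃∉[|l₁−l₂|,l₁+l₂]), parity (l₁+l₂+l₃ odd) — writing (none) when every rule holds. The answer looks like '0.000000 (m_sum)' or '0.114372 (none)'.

Rules hold: Σm=0, L=6 even, 0≤2≤4.
N = 5·5·5 = 125
Δ = 2!·2!·2!/7! = 1/630
Racah Σ t=0..2: t=0:+1/8 t=1:−1/1 t=2:+1/8 = -3/4
⇒ 3j(2 2 2; 0 0 0)² = 2/35, sgn -1
Racah Σ t=1..2: t=1:−1/2 t=2:+1/4 = -1/4
⇒ 3j(2 2 2; 0 1 -1)² = 1/70, sgn +1
4πI² = N·(3j₀)²·(3jₘ)² = 5/49
I = -1·√(0.102041/4π) = -0.09011188
No selection rule forces the value: the integral is nonzero (none).

-0.090112 (none)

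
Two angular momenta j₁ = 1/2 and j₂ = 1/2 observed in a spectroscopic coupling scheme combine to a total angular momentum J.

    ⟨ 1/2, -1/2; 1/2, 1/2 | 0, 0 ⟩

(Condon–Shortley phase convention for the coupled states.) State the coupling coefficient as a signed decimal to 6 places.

−√(1/2) = -0.707107

j₁+j₂−J=1  J+j₁−j₂=0  J−j₁+j₂=0  j₁+j₂+J+1=2
(j₁±m₁, j₂±m₂, J±M) = (0,1,1,0,0,0)
P² = 1/2
sum k=1..1:
  [1] −1/1 = -1
S = -1
C² = P²·S² = 1/2 ; C = -0.707107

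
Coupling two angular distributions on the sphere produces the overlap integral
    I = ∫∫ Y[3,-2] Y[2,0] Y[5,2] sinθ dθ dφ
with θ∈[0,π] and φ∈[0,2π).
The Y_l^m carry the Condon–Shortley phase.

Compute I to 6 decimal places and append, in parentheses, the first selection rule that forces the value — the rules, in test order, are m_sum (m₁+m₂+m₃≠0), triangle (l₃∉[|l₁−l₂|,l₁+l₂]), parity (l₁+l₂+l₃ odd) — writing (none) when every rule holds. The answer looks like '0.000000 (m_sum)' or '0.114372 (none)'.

Checks pass: Σm=0; 10 even; l₃=5∈[1,5].
(2·3+1)(2·2+1)(2·5+1) = 385
Δ: 0! 6! 4! / 11! → 1/2310
sum: t=0:+1/144 = 1/144
3j²(3 2 5; 0 0 0) = Δ·Π!·Σ² = 10/231  (sign -1)
sum: t=0:+1/480 = 1/480
3j²(3 2 5; -2 0 2) = Δ·Π!·Σ² = 3/110  (sign -1)
combine: 4πI² = 385·10/231·3/110 = 5/11
take √, sign +1: I = 0.19018827
No selection rule forces the value: the integral is nonzero (none).

0.190188 (none)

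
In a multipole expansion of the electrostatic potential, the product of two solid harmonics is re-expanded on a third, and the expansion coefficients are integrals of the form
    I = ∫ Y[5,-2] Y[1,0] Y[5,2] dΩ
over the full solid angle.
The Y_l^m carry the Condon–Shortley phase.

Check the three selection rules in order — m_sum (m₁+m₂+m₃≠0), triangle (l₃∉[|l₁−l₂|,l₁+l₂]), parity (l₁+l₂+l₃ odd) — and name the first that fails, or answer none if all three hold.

m₁+m₂+m₃ = -2 + 0 + 2 = 0  ✓
triangle: |5−1|=4 ≤ l₃=5 ≤ 5+1=6  ✓
parity: l₁+l₂+l₃ = 11 is odd  ✗

parity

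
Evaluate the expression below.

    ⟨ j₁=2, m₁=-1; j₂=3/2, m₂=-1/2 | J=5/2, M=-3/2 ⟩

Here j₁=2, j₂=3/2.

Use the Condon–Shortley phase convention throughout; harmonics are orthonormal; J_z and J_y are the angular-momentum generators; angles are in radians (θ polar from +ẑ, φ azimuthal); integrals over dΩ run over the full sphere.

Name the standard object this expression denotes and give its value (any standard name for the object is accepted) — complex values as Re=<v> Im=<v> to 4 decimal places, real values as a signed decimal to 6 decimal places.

This is a Clebsch–Gordan (vector-coupling) coefficient.
√[6·1!3!2!/7! · 1!3!1!2!1!4!] = √(144/35)
  +(−1)^0/∏(0,1,3,1,0,1)! = 1/6  (running 1/6)
  +(−1)^1/∏(1,0,2,0,1,2)! = -1/4  (running -1/12)
⟨..|..⟩ = √(144/35)·(-1/12) = -0.169031

Clebsch–Gordan coefficient, −√(1/35) ≈ -0.169031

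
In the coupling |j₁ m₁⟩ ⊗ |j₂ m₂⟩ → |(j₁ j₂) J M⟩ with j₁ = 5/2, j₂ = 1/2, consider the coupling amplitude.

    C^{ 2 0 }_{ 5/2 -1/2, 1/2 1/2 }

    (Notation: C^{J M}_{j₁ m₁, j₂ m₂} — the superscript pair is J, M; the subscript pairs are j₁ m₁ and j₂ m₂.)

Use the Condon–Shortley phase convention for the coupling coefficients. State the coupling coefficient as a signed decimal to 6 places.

j₁+j₂−J=1  J+j₁−j₂=4  J−j₁+j₂=0  j₁+j₂+J+1=6
(j₁±m₁, j₂±m₂, J±M) = (2,3,1,0,2,2)
P² = 8
sum k=1..1:
  [1] −1/4 = -1/4
S = -1/4
C² = P²·S² = 1/2 ; C = -0.707107

-0.707107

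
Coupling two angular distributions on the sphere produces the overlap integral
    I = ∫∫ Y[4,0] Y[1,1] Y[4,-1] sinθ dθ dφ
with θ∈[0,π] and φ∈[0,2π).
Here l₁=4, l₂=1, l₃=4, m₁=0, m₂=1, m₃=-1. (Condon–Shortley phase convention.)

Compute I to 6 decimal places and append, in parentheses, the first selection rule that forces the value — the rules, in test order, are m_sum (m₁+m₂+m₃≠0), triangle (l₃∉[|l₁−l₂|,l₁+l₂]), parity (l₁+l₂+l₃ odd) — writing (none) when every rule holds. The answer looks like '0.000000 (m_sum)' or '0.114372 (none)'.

l₁+l₂+l₃=9 is odd: 3j(l;000)=0 ⇒ I=0

0.000000 (parity)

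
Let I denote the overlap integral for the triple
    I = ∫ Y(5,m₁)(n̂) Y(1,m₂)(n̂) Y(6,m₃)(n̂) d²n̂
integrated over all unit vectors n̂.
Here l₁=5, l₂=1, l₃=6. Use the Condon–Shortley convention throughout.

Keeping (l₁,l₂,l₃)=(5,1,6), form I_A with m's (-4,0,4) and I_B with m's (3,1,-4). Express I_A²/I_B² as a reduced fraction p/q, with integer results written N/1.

4/9

Shared (l₁,l₂,l₃)=(5,1,6): N and (l;000)² cancel in I_A²/I_B².
A: Δ = 0!·10!·2!/13! = 1/858; Racah Σ t=0..0: t=0:+1/362880 = 1/362880; ⇒ 3j(5 1 6; -4 0 4)² = 10/429, sgn +1
B: Δ = 0!·10!·2!/13! = 1/858; Racah Σ t=0..0: t=0:+1/161280 = 1/161280; ⇒ 3j(5 1 6; 3 1 -4)² = 15/286, sgn +1
I_A²/I_B² = (10/429)/(15/286) = 4/9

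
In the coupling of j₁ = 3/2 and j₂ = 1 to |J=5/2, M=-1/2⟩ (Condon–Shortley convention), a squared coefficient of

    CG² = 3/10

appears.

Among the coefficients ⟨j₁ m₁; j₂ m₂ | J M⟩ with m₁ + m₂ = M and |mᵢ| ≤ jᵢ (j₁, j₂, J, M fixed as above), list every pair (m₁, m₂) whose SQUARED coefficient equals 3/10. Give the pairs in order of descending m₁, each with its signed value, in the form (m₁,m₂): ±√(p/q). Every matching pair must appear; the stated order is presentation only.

Admissible pairs with m₁+m₂ = M = -1/2: (-3/2,1), (-1/2,0), (1/2,-1)
  (m₁,m₂)=(1/2,-1): CG² = 3/10, CG = +√(3/10)   ← matches the target
  (m₁,m₂)=(-1/2,0): CG² = 3/5, CG = +√(3/5)
  (m₁,m₂)=(-3/2,1): CG² = 1/10, CG = +√(1/10)
Pairs with CG² = 3/10: (1/2,-1): +√(3/10)

(1/2,-1): +√(3/10)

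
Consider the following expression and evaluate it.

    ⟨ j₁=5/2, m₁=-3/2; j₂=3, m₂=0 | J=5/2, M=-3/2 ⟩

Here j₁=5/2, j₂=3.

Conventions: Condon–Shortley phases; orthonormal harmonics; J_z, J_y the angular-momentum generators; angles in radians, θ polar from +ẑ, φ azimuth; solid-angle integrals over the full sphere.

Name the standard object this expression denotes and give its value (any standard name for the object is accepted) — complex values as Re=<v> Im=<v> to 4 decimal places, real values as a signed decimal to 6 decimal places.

This is a Clebsch–Gordan (vector-coupling) coefficient.
j₁+j₂−J=3  J+j₁−j₂=2  J−j₁+j₂=3  j₁+j₂+J+1=9
(j₁±m₁, j₂±m₂, J±M) = (1,4,3,3,1,4)
P² = 864/35
sum k=2..3:
  [2] +1/8 = 1/8
  [3] −1/36 = -1/36
S = 7/72
C² = P²·S² = 7/30 ; C = +0.483046

Clebsch–Gordan coefficient, +√(7/30) ≈ +0.483046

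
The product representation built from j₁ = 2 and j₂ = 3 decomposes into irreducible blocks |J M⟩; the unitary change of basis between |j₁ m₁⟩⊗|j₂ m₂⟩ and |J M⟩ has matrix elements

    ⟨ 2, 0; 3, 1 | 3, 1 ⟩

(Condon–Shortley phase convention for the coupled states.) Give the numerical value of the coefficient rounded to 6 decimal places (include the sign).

triangle: 2!×2!×4!/9! = 96/362880
(j±m)!: 2!×2!×4!×2!×4!×2! = 9216
prefactor² = (2J+1)×Δ×N² = 256/15
  k=0: +1/(0!×2!×2!×4!×0!×0!) = 1/96
  k=1: −1/(1!×1!×1!×3!×1!×1!) = -1/6
  k=2: +1/(2!×0!×0!×2!×2!×2!) = 1/16
Σ = -3/32  ⇒  CG² = 256/15×(-3/32)² = 3/20
CG = −√(3/20) = -0.387298

-0.387298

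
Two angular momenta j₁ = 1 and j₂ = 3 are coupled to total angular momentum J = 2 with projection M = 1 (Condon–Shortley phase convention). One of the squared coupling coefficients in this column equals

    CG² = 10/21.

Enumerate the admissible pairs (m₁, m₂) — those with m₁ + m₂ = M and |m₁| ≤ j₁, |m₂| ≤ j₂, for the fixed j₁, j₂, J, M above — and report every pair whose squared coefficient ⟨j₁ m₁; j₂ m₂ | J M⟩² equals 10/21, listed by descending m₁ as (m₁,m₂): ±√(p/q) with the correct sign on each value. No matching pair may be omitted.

(-1,2): +√(10/21)

Admissible pairs with m₁+m₂ = M = 1: (-1,2), (0,1), (1,0)
  (m₁,m₂)=(1,0): CG² = 1/7, CG = +√(1/7)
  (m₁,m₂)=(0,1): CG² = 8/21, CG = −√(8/21)
  (m₁,m₂)=(-1,2): CG² = 10/21, CG = +√(10/21)   ← matches the target
Pairs with CG² = 10/21: (-1,2): +√(10/21)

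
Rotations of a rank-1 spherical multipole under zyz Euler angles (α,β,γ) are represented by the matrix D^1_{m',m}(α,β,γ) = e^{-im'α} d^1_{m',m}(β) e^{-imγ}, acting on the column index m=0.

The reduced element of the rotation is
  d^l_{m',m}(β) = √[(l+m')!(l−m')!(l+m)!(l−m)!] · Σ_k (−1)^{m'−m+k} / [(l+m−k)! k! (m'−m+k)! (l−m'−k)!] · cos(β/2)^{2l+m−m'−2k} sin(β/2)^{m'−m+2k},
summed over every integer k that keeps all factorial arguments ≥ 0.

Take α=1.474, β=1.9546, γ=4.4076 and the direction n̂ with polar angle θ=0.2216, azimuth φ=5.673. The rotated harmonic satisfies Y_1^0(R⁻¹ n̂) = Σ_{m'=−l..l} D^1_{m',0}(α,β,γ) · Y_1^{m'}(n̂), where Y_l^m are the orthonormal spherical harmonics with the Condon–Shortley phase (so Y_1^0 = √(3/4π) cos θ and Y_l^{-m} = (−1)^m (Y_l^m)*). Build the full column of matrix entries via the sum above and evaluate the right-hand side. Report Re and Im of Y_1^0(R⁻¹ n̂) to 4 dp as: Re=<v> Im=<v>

Need the full column D^1_{m',0} for m'=−1..1 at α=1.4740, β=1.9546, γ=4.4076.
cos(β/2)=0.559263, sin(β/2)=0.828990
d^1_{-1,0}: single k=1 term ⇒ +0.655663;  D = +0.063367+0.652593i
d^1_{0,0}: k∈[0..1] ⇒ +0.312775 -0.687225 = -0.374450;  D = -0.374450+0.000000i
d^1_{1,0}: single k=0 term ⇒ -0.655663;  D = -0.063367+0.652593i
Y_1^{m'}(θ=0.2216,φ=5.673) and Σ D·Y over m':
  (+0.0634+0.6526i)·(+0.0622+0.0435i)  (-0.3745+0.0000i)·(+0.4767+0.0000i)  (-0.0634+0.6526i)·(-0.0622+0.0435i)
Y_1^0(R⁻¹ n̂) = -0.227389+0.000000i

Re=-0.2274 Im=0.0000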